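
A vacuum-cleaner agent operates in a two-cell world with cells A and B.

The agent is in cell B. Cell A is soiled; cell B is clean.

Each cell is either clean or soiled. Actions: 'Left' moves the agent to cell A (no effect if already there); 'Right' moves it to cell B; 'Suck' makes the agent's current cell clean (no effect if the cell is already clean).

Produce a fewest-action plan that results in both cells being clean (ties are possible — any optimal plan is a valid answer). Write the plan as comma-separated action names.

Left, Suck

t=1 Left ⇒ in A — A soiled, B clean
t=2 Suck ⇒ in A — A clean, B clean
min 2: go A then Suck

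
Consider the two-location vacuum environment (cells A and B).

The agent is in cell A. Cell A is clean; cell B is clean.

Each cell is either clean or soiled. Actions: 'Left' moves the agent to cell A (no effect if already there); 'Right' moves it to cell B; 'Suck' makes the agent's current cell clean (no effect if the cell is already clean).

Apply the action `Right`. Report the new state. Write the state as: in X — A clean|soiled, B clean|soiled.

in B — A clean, B clean

start: in A — A clean, B clean
1. Right → in B — A clean, B clean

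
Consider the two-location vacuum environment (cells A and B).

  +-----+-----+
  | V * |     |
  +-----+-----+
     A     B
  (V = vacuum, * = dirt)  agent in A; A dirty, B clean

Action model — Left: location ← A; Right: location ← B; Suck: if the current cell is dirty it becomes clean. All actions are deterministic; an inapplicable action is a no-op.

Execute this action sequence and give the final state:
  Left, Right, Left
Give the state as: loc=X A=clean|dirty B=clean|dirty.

t=1 Left ⇒ loc=A A=dirty B=clean
t=2 Right ⇒ loc=B A=dirty B=clean
t=3 Left ⇒ loc=A A=dirty B=clean

loc=A A=dirty B=clean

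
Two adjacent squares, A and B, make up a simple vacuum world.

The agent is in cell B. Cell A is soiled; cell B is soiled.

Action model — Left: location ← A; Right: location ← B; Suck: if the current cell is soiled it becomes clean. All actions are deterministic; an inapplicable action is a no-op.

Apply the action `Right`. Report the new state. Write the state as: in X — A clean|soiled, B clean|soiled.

start: in B — A soiled, B soiled
1) do Right; now in B — A soiled, B soiled

in B — A soiled, B soiled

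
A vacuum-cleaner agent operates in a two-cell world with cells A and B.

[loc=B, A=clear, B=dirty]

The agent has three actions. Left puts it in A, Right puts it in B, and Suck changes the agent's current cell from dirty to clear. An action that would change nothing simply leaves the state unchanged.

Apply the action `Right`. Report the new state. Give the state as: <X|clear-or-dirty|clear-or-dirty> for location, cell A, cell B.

start: <B|clear|dirty>
1. Right → <B|clear|dirty>

<B|clear|dirty>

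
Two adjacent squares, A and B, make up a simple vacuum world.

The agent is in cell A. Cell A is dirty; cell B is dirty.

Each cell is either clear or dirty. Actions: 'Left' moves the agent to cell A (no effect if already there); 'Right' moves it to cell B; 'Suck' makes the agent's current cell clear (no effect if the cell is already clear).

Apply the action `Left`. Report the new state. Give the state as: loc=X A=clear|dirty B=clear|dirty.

loc=A A=dirty B=dirty

start: loc=A A=dirty B=dirty
1. Left → loc=A A=dirty B=dirty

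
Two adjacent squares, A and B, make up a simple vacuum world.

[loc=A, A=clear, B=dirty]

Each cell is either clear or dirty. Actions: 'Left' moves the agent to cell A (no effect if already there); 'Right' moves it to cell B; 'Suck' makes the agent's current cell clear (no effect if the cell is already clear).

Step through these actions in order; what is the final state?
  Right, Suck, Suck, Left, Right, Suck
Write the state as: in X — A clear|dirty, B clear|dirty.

Right (#1): in B — A clear, B dirty
Suck (#2): in B — A clear, B clear
Suck (#3): in B — A clear, B clear
Left (#4): in A — A clear, B clear
Right (#5): in B — A clear, B clear
Suck (#6): in B — A clear, B clear

in B — A clear, B clear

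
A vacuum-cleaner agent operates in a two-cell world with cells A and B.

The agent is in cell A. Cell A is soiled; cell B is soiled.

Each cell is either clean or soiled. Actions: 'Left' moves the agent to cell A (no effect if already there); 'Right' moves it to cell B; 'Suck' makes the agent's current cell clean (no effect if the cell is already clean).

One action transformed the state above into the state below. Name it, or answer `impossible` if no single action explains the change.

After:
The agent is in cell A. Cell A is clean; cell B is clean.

try  Left: (A; A:soiled, B:soiled)
try Right: (B; A:soiled, B:soiled)
try  Suck: (A; A:clean, B:soiled)
no single action produces the after-state

impossible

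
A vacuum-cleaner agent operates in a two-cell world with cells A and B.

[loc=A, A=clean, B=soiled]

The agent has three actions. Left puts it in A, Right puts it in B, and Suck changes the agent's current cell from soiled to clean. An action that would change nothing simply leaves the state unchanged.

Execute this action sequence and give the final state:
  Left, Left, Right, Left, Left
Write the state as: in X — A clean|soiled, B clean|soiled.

Left (#1): in A — A clean, B soiled
Left (#2): in A — A clean, B soiled
Right (#3): in B — A clean, B soiled
Left (#4): in A — A clean, B soiled
Left (#5): in A — A clean, B soiled

in A — A clean, B soiled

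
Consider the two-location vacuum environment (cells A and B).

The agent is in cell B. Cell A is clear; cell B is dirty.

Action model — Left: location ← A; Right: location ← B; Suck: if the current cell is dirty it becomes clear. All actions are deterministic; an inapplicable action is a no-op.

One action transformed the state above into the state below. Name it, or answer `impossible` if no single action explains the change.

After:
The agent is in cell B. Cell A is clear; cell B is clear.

Suck

try  Left: loc=A A=clear B=dirty
try Right: loc=B A=clear B=dirty
try  Suck: loc=B A=clear B=clear  ← match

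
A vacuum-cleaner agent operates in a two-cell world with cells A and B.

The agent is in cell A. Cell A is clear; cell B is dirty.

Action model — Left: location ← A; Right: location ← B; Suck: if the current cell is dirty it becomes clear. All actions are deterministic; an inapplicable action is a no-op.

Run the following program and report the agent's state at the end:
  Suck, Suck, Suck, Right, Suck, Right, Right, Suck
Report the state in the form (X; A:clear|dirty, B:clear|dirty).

Suck (#1): (A; A:clear, B:dirty)
Suck (#2): (A; A:clear, B:dirty)
Suck (#3): (A; A:clear, B:dirty)
Right (#4): (B; A:clear, B:dirty)
Suck (#5): (B; A:clear, B:clear)
Right (#6): (B; A:clear, B:clear)
Right (#7): (B; A:clear, B:clear)
Suck (#8): (B; A:clear, B:clear)

(B; A:clear, B:clear)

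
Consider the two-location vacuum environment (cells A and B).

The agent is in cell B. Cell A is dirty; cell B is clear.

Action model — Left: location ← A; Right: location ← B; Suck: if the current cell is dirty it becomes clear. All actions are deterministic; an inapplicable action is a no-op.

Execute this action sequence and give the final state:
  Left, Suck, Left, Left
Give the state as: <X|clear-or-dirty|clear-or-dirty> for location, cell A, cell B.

[1] after Left: <A|dirty|clear>
[2] after Suck: <A|clear|clear>
[3] after Left: <A|clear|clear>
[4] after Left: <A|clear|clear>

<A|clear|clear>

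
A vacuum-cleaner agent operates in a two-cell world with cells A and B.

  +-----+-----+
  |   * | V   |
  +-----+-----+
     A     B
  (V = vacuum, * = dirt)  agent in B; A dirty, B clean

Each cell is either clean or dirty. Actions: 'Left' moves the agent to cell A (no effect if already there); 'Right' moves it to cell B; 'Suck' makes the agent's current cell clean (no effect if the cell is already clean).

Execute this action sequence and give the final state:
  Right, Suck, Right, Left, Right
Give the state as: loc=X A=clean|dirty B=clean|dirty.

loc=B A=dirty B=clean

1) do Right; now loc=B A=dirty B=clean
2) do Suck; now loc=B A=dirty B=clean
3) do Right; now loc=B A=dirty B=clean
4) do Left; now loc=A A=dirty B=clean
5) do Right; now loc=B A=dirty B=clean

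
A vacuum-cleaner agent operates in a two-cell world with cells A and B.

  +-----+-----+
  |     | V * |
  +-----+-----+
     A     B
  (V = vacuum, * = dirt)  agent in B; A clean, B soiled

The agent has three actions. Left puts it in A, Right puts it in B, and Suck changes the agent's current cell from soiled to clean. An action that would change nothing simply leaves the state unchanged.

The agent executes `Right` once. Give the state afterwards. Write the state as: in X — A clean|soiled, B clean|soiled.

start: in B — A clean, B soiled
1. Right → in B — A clean, B soiled

in B — A clean, B soiled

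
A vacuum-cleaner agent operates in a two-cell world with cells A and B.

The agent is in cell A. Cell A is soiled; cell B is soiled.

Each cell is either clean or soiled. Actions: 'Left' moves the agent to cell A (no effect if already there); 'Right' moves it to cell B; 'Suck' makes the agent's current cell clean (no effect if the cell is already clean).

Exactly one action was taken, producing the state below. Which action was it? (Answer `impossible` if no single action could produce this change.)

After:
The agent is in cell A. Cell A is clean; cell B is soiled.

Suck

try  Left: <A|soiled|soiled>
try Right: <B|soiled|soiled>
try  Suck: <A|clean|soiled>  ← match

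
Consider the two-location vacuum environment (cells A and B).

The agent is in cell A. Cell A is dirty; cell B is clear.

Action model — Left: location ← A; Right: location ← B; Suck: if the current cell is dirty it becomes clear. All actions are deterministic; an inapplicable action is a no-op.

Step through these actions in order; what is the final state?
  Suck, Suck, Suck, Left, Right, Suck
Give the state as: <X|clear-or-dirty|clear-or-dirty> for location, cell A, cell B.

Suck (#1): <A|clear|clear>
Suck (#2): <A|clear|clear>
Suck (#3): <A|clear|clear>
Left (#4): <A|clear|clear>
Right (#5): <B|clear|clear>
Suck (#6): <B|clear|clear>

<B|clear|clear>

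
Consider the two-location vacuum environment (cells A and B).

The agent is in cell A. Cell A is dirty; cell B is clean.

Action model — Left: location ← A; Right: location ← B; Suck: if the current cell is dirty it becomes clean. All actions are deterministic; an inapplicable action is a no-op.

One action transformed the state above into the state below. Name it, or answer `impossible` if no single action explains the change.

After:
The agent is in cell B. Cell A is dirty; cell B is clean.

Right

try  Left: (A; A:dirty, B:clean)
try Right: (B; A:dirty, B:clean)  ← match
try  Suck: (A; A:clean, B:clean)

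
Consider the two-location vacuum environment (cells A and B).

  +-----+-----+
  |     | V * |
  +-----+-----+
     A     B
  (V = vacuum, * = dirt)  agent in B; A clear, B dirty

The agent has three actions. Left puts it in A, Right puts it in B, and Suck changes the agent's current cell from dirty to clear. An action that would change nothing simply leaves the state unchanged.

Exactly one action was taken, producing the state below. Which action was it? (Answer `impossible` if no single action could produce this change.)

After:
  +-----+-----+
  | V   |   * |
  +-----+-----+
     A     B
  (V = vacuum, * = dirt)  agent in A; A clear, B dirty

try  Left: <A|clear|dirty>  ← match
try Right: <B|clear|dirty>
try  Suck: <B|clear|clear>

Left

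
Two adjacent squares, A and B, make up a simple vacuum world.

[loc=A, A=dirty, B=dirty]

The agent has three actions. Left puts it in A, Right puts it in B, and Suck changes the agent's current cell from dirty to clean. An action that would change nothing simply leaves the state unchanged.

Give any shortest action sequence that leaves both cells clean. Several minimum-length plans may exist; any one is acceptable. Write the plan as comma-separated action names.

Suck, Right, Suck

Suck (#1): loc=A A=clean B=dirty
Right (#2): loc=B A=clean B=dirty
Suck (#3): loc=B A=clean B=clean
min 3: Suck A + move + Suck B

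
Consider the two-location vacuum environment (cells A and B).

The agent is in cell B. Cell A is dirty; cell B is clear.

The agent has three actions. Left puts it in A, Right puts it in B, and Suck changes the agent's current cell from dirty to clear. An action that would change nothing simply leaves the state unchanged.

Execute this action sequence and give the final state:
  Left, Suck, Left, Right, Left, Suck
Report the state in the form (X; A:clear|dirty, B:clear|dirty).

step 1/6 (Left): (A; A:dirty, B:clear)
step 2/6 (Suck): (A; A:clear, B:clear)
step 3/6 (Left): (A; A:clear, B:clear)
step 4/6 (Right): (B; A:clear, B:clear)
step 5/6 (Left): (A; A:clear, B:clear)
step 6/6 (Suck): (A; A:clear, B:clear)

(A; A:clear, B:clear)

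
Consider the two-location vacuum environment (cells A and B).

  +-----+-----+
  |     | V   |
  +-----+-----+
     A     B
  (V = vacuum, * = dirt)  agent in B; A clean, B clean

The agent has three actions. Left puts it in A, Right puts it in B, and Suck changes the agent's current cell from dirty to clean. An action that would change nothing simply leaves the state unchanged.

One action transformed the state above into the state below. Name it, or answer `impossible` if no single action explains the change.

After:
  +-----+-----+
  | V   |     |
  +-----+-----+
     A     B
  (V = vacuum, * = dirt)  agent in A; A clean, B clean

try  Left: (A; A:clean, B:clean)  ← match
try Right: (B; A:clean, B:clean)
try  Suck: (B; A:clean, B:clean)

Left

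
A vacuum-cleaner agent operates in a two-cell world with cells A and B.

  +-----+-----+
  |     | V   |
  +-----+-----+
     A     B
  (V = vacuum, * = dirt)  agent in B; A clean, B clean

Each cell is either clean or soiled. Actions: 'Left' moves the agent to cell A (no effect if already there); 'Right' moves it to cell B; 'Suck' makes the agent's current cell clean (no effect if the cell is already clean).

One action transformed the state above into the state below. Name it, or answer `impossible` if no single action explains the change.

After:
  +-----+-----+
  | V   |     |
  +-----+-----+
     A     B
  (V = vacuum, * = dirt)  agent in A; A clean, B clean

try  Left: in A — A clean, B clean  ← match
try Right: in B — A clean, B clean
try  Suck: in B — A clean, B clean

Left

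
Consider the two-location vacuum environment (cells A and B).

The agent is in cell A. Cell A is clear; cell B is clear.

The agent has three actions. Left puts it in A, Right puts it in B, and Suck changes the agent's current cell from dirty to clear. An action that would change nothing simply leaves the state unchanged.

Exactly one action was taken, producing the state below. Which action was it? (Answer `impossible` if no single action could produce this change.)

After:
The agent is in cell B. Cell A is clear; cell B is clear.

try  Left: in A — A clear, B clear
try Right: in B — A clear, B clear  ← match
try  Suck: in A — A clear, B clear

Right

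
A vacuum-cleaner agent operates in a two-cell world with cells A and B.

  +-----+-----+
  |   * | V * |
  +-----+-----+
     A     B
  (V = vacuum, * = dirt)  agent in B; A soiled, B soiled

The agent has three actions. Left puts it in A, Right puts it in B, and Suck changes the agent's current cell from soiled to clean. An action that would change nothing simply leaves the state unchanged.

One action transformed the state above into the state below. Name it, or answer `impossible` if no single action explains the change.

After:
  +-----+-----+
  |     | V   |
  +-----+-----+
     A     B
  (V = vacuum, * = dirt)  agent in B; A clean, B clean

try  Left: in A — A soiled, B soiled
try Right: in B — A soiled, B soiled
try  Suck: in B — A soiled, B clean
no single action produces the after-state

impossible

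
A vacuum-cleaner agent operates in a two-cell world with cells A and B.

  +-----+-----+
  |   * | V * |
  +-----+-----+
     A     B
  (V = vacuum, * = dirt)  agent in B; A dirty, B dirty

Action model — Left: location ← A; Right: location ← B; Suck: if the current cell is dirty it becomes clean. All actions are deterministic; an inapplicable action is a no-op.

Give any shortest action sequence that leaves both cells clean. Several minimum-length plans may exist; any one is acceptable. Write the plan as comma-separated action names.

1. Suck → in B — A dirty, B clean
2. Left → in A — A dirty, B clean
3. Suck → in A — A clean, B clean
min 3: Suck B + move + Suck A

Suck, Left, Suck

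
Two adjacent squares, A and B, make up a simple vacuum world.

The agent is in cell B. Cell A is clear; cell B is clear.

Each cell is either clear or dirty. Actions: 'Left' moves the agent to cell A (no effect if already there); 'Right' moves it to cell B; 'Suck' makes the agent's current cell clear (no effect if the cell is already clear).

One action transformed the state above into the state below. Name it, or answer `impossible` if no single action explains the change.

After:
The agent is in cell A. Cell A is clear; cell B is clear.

try  Left: in A — A clear, B clear  ← match
try Right: in B — A clear, B clear
try  Suck: in B — A clear, B clear

Left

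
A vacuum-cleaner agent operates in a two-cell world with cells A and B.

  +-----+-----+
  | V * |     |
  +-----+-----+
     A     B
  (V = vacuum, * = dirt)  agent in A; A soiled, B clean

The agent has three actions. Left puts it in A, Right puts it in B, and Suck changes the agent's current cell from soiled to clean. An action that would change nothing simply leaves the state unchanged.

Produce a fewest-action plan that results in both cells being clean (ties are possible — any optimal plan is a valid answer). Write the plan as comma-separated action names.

Suck

t=1 Suck ⇒ loc=A A=clean B=clean
min 1: A is soiled, one Suck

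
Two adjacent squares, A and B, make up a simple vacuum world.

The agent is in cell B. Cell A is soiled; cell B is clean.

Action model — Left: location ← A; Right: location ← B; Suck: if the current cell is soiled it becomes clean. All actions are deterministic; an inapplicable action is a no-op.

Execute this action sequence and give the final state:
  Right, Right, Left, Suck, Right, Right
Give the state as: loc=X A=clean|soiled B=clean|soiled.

Right (#1): loc=B A=soiled B=clean
Right (#2): loc=B A=soiled B=clean
Left (#3): loc=A A=soiled B=clean
Suck (#4): loc=A A=clean B=clean
Right (#5): loc=B A=clean B=clean
Right (#6): loc=B A=clean B=clean

loc=B A=clean B=clean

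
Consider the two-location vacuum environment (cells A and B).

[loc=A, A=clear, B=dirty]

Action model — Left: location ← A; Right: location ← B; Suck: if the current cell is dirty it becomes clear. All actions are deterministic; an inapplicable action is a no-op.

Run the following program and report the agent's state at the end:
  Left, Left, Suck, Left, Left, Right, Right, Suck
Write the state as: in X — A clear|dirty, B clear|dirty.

in B — A clear, B clear

t=1 Left ⇒ in A — A clear, B dirty
t=2 Left ⇒ in A — A clear, B dirty
t=3 Suck ⇒ in A — A clear, B dirty
t=4 Left ⇒ in A — A clear, B dirty
t=5 Left ⇒ in A — A clear, B dirty
t=6 Right ⇒ in B — A clear, B dirty
t=7 Right ⇒ in B — A clear, B dirty
t=8 Suck ⇒ in B — A clear, B clear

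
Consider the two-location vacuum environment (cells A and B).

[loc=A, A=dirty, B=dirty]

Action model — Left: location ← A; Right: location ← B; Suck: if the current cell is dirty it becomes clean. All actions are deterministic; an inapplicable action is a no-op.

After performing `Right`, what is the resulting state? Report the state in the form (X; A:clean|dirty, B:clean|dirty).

start: (A; A:dirty, B:dirty)
Right (#1): (B; A:dirty, B:dirty)

(B; A:dirty, B:dirty)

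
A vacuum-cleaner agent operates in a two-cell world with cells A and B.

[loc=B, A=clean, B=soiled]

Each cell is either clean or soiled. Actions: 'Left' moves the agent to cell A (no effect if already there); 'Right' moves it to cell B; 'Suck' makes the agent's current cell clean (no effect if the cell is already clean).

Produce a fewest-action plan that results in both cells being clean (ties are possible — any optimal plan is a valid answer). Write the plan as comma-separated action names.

t=1 Suck ⇒ (B; A:clean, B:clean)
min 1: B is soiled, one Suck

Suck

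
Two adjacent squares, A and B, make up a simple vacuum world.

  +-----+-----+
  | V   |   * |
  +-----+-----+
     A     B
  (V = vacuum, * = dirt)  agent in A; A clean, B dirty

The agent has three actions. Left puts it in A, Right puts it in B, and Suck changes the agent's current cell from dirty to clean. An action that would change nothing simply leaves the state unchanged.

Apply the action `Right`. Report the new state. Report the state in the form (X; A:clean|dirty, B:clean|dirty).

start: (A; A:clean, B:dirty)
1) do Right; now (B; A:clean, B:dirty)

(B; A:clean, B:dirty)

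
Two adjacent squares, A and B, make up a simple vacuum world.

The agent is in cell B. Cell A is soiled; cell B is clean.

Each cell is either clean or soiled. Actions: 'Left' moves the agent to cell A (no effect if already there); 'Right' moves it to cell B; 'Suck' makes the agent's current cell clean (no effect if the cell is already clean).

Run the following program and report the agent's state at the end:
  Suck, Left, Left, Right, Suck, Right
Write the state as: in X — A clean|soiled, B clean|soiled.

in B — A soiled, B clean

Suck (#1): in B — A soiled, B clean
Left (#2): in A — A soiled, B clean
Left (#3): in A — A soiled, B clean
Right (#4): in B — A soiled, B clean
Suck (#5): in B — A soiled, B clean
Right (#6): in B — A soiled, B clean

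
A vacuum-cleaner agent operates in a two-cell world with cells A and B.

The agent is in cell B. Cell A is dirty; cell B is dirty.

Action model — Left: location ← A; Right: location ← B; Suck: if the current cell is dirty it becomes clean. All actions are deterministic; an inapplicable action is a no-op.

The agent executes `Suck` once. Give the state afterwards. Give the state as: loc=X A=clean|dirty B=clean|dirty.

start: loc=B A=dirty B=dirty
1. Suck → loc=B A=dirty B=clean

loc=B A=dirty B=clean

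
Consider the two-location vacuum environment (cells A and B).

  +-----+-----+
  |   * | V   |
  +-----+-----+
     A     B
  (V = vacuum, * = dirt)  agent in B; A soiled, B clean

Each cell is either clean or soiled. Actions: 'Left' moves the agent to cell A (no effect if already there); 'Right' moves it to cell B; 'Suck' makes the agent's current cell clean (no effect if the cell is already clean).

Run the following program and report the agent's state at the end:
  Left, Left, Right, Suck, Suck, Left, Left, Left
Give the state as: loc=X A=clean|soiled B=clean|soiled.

loc=A A=soiled B=clean

Left (#1): loc=A A=soiled B=clean
Left (#2): loc=A A=soiled B=clean
Right (#3): loc=B A=soiled B=clean
Suck (#4): loc=B A=soiled B=clean
Suck (#5): loc=B A=soiled B=clean
Left (#6): loc=A A=soiled B=clean
Left (#7): loc=A A=soiled B=clean
Left (#8): loc=A A=soiled B=clean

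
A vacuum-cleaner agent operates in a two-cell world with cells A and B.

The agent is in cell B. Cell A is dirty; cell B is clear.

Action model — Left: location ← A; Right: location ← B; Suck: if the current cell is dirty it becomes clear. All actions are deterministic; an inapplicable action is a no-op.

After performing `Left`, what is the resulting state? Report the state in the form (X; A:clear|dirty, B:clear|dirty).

(A; A:dirty, B:clear)

start: (B; A:dirty, B:clear)
[1] after Left: (A; A:dirty, B:clear)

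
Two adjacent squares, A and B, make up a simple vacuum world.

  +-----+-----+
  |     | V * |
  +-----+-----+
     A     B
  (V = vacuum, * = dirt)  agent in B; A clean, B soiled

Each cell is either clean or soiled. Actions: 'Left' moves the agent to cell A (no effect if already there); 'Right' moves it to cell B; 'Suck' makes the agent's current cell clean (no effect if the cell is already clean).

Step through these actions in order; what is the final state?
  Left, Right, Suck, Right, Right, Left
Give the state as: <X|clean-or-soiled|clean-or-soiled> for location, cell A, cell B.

t=1 Left ⇒ <A|clean|soiled>
t=2 Right ⇒ <B|clean|soiled>
t=3 Suck ⇒ <B|clean|clean>
t=4 Right ⇒ <B|clean|clean>
t=5 Right ⇒ <B|clean|clean>
t=6 Left ⇒ <A|clean|clean>

<A|clean|clean>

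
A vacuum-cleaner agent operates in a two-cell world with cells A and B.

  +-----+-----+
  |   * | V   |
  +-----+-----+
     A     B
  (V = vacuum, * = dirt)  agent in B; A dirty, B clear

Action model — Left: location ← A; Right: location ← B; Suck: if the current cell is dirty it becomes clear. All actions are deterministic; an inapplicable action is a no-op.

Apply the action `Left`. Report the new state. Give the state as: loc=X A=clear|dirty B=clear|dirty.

start: loc=B A=dirty B=clear
Left (#1): loc=A A=dirty B=clear

loc=A A=dirty B=clear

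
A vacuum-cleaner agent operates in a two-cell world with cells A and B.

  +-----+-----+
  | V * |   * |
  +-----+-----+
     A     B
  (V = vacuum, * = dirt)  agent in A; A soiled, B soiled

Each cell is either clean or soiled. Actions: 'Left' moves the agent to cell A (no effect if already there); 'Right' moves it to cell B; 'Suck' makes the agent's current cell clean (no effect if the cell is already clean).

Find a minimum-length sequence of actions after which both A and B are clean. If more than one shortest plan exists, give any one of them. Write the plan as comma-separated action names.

1. Suck → loc=A A=clean B=soiled
2. Right → loc=B A=clean B=soiled
3. Suck → loc=B A=clean B=clean
min 3: Suck A + move + Suck B

Suck, Right, Suck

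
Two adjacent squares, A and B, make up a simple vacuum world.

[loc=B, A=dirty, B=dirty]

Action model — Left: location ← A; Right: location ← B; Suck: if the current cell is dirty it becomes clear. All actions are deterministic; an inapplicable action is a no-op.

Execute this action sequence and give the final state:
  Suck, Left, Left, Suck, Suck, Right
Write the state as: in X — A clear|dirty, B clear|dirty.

step 1/6 (Suck): in B — A dirty, B clear
step 2/6 (Left): in A — A dirty, B clear
step 3/6 (Left): in A — A dirty, B clear
step 4/6 (Suck): in A — A clear, B clear
step 5/6 (Suck): in A — A clear, B clear
step 6/6 (Right): in B — A clear, B clear

in B — A clear, B clear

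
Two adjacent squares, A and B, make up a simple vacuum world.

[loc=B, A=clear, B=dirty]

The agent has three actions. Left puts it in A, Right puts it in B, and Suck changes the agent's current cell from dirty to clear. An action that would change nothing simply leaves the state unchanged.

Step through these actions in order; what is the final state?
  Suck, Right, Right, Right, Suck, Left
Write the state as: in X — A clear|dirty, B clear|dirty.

in A — A clear, B clear

[1] after Suck: in B — A clear, B clear
[2] after Right: in B — A clear, B clear
[3] after Right: in B — A clear, B clear
[4] after Right: in B — A clear, B clear
[5] after Suck: in B — A clear, B clear
[6] after Left: in A — A clear, B clear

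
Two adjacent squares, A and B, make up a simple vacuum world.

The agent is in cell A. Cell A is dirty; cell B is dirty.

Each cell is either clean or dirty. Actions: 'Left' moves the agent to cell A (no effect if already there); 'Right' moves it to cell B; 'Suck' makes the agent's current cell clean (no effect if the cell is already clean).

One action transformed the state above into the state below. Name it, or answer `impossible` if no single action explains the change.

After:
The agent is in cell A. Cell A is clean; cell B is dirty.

try  Left: in A — A dirty, B dirty
try Right: in B — A dirty, B dirty
try  Suck: in A — A clean, B dirty  ← match

Suck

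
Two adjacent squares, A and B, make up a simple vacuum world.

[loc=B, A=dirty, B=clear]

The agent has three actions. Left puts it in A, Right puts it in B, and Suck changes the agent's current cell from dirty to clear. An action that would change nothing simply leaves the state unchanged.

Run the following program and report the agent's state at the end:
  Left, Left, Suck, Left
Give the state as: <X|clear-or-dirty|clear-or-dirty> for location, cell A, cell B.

1. Left → <A|dirty|clear>
2. Left → <A|dirty|clear>
3. Suck → <A|clear|clear>
4. Left → <A|clear|clear>

<A|clear|clear>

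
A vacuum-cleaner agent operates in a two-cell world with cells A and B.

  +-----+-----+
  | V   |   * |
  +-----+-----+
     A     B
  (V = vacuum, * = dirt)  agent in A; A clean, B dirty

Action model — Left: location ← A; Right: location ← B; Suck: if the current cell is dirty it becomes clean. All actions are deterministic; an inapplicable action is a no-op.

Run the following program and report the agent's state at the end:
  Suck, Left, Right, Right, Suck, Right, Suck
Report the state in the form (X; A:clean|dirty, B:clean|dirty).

t=1 Suck ⇒ (A; A:clean, B:dirty)
t=2 Left ⇒ (A; A:clean, B:dirty)
t=3 Right ⇒ (B; A:clean, B:dirty)
t=4 Right ⇒ (B; A:clean, B:dirty)
t=5 Suck ⇒ (B; A:clean, B:clean)
t=6 Right ⇒ (B; A:clean, B:clean)
t=7 Suck ⇒ (B; A:clean, B:clean)

(B; A:clean, B:clean)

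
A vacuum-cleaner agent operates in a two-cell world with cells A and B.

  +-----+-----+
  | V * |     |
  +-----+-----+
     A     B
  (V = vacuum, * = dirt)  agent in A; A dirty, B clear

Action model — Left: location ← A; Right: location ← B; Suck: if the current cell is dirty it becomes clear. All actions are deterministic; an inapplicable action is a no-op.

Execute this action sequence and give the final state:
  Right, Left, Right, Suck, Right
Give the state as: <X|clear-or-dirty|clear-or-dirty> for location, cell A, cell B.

step 1/5 (Right): <B|dirty|clear>
step 2/5 (Left): <A|dirty|clear>
step 3/5 (Right): <B|dirty|clear>
step 4/5 (Suck): <B|dirty|clear>
step 5/5 (Right): <B|dirty|clear>

<B|dirty|clear>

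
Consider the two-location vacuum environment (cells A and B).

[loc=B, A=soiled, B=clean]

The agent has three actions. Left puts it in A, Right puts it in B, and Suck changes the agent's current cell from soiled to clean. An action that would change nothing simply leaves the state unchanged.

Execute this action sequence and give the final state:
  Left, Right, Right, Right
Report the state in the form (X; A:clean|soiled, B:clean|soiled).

step 1/4 (Left): (A; A:soiled, B:clean)
step 2/4 (Right): (B; A:soiled, B:clean)
step 3/4 (Right): (B; A:soiled, B:clean)
step 4/4 (Right): (B; A:soiled, B:clean)

(B; A:soiled, B:clean)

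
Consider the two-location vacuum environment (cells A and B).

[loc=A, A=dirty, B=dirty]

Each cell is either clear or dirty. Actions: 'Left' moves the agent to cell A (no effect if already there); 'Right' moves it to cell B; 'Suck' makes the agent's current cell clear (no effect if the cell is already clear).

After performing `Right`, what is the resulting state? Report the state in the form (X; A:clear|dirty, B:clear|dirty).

start: (A; A:dirty, B:dirty)
1) do Right; now (B; A:dirty, B:dirty)

(B; A:dirty, B:dirty)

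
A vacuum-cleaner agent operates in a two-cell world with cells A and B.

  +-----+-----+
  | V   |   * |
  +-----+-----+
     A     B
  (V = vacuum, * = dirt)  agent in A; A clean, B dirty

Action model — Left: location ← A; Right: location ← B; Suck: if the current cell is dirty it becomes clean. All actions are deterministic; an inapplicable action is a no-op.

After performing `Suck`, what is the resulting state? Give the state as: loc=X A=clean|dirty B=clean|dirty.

loc=A A=clean B=dirty

start: loc=A A=clean B=dirty
1. Suck → loc=A A=clean B=dirty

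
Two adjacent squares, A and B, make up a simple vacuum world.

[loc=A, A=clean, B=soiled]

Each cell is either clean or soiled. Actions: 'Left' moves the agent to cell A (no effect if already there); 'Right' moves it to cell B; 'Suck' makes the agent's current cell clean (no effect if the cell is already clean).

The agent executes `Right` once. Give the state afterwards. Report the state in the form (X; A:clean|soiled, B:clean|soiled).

(B; A:clean, B:soiled)

start: (A; A:clean, B:soiled)
[1] after Right: (B; A:clean, B:soiled)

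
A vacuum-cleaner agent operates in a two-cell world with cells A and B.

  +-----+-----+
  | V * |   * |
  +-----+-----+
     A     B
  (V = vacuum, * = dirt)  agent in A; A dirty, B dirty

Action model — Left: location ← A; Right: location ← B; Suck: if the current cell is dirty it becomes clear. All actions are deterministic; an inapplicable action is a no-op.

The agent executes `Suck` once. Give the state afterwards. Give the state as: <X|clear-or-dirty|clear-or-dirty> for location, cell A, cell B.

start: <A|dirty|dirty>
[1] after Suck: <A|clear|dirty>

<A|clear|dirty>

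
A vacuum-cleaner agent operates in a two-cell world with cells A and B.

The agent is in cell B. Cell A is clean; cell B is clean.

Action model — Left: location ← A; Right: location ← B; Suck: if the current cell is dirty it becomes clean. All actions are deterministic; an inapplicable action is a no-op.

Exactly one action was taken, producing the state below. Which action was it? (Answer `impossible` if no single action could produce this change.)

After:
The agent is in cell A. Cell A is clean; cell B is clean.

Left

try  Left: (A; A:clean, B:clean)  ← match
try Right: (B; A:clean, B:clean)
try  Suck: (B; A:clean, B:clean)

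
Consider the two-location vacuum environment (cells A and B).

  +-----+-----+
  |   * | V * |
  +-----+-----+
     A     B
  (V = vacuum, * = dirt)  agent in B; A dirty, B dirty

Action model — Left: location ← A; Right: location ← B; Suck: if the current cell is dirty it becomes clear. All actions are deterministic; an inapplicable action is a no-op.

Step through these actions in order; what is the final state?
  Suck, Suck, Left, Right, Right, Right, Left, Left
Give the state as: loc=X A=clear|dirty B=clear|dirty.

1) do Suck; now loc=B A=dirty B=clear
2) do Suck; now loc=B A=dirty B=clear
3) do Left; now loc=A A=dirty B=clear
4) do Right; now loc=B A=dirty B=clear
5) do Right; now loc=B A=dirty B=clear
6) do Right; now loc=B A=dirty B=clear
7) do Left; now loc=A A=dirty B=clear
8) do Left; now loc=A A=dirty B=clear

loc=A A=dirty B=clear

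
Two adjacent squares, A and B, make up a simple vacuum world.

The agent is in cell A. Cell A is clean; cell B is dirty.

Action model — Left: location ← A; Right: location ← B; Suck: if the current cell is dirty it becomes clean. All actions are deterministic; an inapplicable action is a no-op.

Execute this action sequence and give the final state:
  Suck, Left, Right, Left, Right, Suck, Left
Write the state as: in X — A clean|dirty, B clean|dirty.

in A — A clean, B clean

1. Suck → in A — A clean, B dirty
2. Left → in A — A clean, B dirty
3. Right → in B — A clean, B dirty
4. Left → in A — A clean, B dirty
5. Right → in B — A clean, B dirty
6. Suck → in B — A clean, B clean
7. Left → in A — A clean, B clean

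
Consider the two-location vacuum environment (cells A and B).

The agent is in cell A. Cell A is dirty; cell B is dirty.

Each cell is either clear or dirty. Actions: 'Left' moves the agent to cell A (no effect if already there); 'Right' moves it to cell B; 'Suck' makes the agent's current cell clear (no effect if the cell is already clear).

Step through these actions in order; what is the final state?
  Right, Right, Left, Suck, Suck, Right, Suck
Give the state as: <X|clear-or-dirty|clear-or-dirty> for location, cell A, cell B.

step 1/7 (Right): <B|dirty|dirty>
step 2/7 (Right): <B|dirty|dirty>
step 3/7 (Left): <A|dirty|dirty>
step 4/7 (Suck): <A|clear|dirty>
step 5/7 (Suck): <A|clear|dirty>
step 6/7 (Right): <B|clear|dirty>
step 7/7 (Suck): <B|clear|clear>

<B|clear|clear>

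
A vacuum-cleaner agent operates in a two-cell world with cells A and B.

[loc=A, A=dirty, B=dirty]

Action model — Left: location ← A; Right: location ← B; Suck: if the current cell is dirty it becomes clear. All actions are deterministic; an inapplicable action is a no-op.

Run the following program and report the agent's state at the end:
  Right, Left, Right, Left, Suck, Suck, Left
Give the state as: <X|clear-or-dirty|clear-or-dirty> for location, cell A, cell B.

Right (#1): <B|dirty|dirty>
Left (#2): <A|dirty|dirty>
Right (#3): <B|dirty|dirty>
Left (#4): <A|dirty|dirty>
Suck (#5): <A|clear|dirty>
Suck (#6): <A|clear|dirty>
Left (#7): <A|clear|dirty>

<A|clear|dirty>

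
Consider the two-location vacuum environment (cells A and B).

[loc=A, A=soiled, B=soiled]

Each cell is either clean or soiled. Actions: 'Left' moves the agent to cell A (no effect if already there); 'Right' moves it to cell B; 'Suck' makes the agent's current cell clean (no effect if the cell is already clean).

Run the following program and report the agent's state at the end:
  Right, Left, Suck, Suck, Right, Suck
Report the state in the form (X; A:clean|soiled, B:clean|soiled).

(B; A:clean, B:clean)

[1] after Right: (B; A:soiled, B:soiled)
[2] after Left: (A; A:soiled, B:soiled)
[3] after Suck: (A; A:clean, B:soiled)
[4] after Suck: (A; A:clean, B:soiled)
[5] after Right: (B; A:clean, B:soiled)
[6] after Suck: (B; A:clean, B:clean)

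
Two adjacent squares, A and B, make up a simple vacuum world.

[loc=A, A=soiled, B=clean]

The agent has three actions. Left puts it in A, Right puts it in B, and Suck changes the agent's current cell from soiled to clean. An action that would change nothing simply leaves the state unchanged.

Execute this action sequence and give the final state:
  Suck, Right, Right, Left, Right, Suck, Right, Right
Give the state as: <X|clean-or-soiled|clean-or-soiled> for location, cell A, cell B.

<B|clean|clean>

step 1/8 (Suck): <A|clean|clean>
step 2/8 (Right): <B|clean|clean>
step 3/8 (Right): <B|clean|clean>
step 4/8 (Left): <A|clean|clean>
step 5/8 (Right): <B|clean|clean>
step 6/8 (Suck): <B|clean|clean>
step 7/8 (Right): <B|clean|clean>
step 8/8 (Right): <B|clean|clean>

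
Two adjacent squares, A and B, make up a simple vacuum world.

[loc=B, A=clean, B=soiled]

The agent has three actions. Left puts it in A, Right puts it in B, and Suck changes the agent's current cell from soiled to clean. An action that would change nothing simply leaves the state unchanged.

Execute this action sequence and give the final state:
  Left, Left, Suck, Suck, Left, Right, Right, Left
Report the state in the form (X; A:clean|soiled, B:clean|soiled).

1) do Left; now (A; A:clean, B:soiled)
2) do Left; now (A; A:clean, B:soiled)
3) do Suck; now (A; A:clean, B:soiled)
4) do Suck; now (A; A:clean, B:soiled)
5) do Left; now (A; A:clean, B:soiled)
6) do Right; now (B; A:clean, B:soiled)
7) do Right; now (B; A:clean, B:soiled)
8) do Left; now (A; A:clean, B:soiled)

(A; A:clean, B:soiled)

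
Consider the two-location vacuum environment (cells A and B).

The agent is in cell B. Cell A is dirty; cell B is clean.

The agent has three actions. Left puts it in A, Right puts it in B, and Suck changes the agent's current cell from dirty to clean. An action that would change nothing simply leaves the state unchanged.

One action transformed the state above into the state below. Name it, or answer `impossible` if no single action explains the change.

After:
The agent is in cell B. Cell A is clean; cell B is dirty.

impossible

try  Left: loc=A A=dirty B=clean
try Right: loc=B A=dirty B=clean
try  Suck: loc=B A=dirty B=clean
no single action produces the after-state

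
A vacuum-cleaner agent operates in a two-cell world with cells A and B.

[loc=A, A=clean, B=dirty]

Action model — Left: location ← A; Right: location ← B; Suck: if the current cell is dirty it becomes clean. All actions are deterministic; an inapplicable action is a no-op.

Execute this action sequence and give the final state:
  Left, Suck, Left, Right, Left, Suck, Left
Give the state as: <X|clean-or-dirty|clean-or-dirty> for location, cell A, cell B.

<A|clean|dirty>

step 1/7 (Left): <A|clean|dirty>
step 2/7 (Suck): <A|clean|dirty>
step 3/7 (Left): <A|clean|dirty>
step 4/7 (Right): <B|clean|dirty>
step 5/7 (Left): <A|clean|dirty>
step 6/7 (Suck): <A|clean|dirty>
step 7/7 (Left): <A|clean|dirty>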